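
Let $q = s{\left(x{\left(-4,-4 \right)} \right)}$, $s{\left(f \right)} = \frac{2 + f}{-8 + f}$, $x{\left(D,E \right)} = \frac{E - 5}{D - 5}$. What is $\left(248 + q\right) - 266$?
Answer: $- \frac{129}{7} \approx -18.429$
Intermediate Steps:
$x{\left(D,E \right)} = \frac{-5 + E}{-5 + D}$
$s{\left(f \right)} = \frac{2 + f}{-8 + f}$
$q = - \frac{3}{7}$ ($q = \frac{2 + \frac{-5 - 4}{-5 - 4}}{-8 + \frac{-5 - 4}{-5 - 4}} = \frac{2 + \frac{1}{-9} \left(-9\right)}{-8 + \frac{1}{-9} \left(-9\right)} = \frac{2 - -1}{-8 - -1} = \frac{2 + 1}{-8 + 1} = \frac{1}{-7} \cdot 3 = \left(- \frac{1}{7}\right) 3 = - \frac{3}{7} \approx -0.42857$)
$\left(248 + q\right) - 266 = \left(248 - \frac{3}{7}\right) - 266 = \frac{1733}{7} - 266 = - \frac{129}{7}$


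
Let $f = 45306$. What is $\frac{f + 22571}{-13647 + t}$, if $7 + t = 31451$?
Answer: $\frac{67877}{17797} \approx 3.814$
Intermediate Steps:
$t = 31444$ ($t = -7 + 31451 = 31444$)
$\frac{f + 22571}{-13647 + t} = \frac{45306 + 22571}{-13647 + 31444} = \frac{67877}{17797}$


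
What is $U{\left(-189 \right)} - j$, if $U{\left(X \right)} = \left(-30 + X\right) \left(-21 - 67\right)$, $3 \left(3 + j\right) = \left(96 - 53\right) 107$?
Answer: $\frac{53224}{3} \approx 17741.0$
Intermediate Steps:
$j = \frac{4592}{3}$ ($j = -3 + \frac{\left(96 - 53\right) 107}{3} = -3 + \frac{43 \cdot 107}{3} = -3 + \frac{1}{3} \cdot 4601 = -3 + \frac{4601}{3} = \frac{4592}{3} \approx 1530.7$)
$U{\left(X \right)} = 2640 - 88 X$ ($U{\left(X \right)} = \left(-30 + X\right) \left(-88\right) = 2640 - 88 X$)
$U{\left(-189 \right)} - j = \left(2640 - -16632\right) - \frac{4592}{3} = \left(2640 + 16632\right) - \frac{4592}{3} = 19272 - \frac{4592}{3} = \frac{53224}{3}$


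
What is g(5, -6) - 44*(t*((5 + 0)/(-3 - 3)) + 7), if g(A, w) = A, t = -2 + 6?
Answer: -469/3 ≈ -156.33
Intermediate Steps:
t = 4
g(5, -6) - 44*(t*((5 + 0)/(-3 - 3)) + 7) = 5 - 44*(4*((5 + 0)/(-3 - 3)) + 7) = 5 - 44*(4*(5/(-6)) + 7) = 5 - 44*(4*(5*(-1/6)) + 7) = 5 - 44*(4*(-5/6) + 7) = 5 - 44*(-10/3 + 7) = 5 - 44*11/3 = 5 - 484/3 = -469/3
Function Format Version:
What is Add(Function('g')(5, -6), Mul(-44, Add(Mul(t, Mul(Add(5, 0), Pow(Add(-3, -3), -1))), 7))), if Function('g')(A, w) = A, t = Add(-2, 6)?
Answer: Rational(-469, 3) ≈ -156.33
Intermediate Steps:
t = 4
Add(Function('g')(5, -6), Mul(-44, Add(Mul(t, Mul(Add(5, 0), Pow(Add(-3, -3), -1))), 7))) = Add(5, Mul(-44, Add(Mul(4, Mul(Add(5, 0), Pow(Add(-3, -3), -1))), 7))) = Add(5, Mul(-44, Add(Mul(4, Mul(5, Pow(-6, -1))), 7))) = Add(5, Mul(-44, Add(Mul(4, Mul(5, Rational(-1, 6))), 7))) = Add(5, Mul(-44, Add(Mul(4, Rational(-5, 6)), 7))) = Add(5, Mul(-44, Add(Rational(-10, 3), 7))) = Add(5, Mul(-44, Rational(11, 3))) = Add(5, Rational(-484, 3)) = Rational(-469, 3)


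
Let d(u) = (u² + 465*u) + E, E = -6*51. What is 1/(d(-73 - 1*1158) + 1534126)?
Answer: 1/2476766 ≈ 4.0375e-7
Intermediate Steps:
E = -306
d(u) = -306 + u² + 465*u (d(u) = (u² + 465*u) - 306 = -306 + u² + 465*u)
1/(d(-73 - 1*1158) + 1534126) = 1/((-306 + (-73 - 1*1158)² + 465*(-73 - 1*1158)) + 1534126) = 1/((-306 + (-73 - 1158)² + 465*(-73 - 1158)) + 1534126) = 1/((-306 + (-1231)² + 465*(-1231)) + 1534126) = 1/((-306 + 1515361 - 572415) + 1534126) = 1/(942640 + 1534126) = 1/2476766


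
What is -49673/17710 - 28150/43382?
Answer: -1326725293/384147610 ≈ -3.4537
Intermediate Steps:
-49673/17710 - 28150/43382 = -49673*1/17710 - 28150*1/43382 = -49673/17710 - 14075/21691 = -1326725293/384147610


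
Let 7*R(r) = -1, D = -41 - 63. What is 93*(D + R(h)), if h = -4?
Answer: -67797/7 ≈ -9685.3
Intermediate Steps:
D = -104
R(r) = -⅐ (R(r) = (⅐)*(-1) = -⅐)
93*(D + R(h)) = 93*(-104 - ⅐) = 93*(-729/7) = -67797/7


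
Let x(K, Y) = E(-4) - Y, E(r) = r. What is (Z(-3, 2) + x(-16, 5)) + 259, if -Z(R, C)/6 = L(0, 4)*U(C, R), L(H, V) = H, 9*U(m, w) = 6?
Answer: 250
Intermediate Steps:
U(m, w) = ⅔ (U(m, w) = (⅑)*6 = ⅔)
Z(R, C) = 0 (Z(R, C) = -0*2/3 = -6*0 = 0)
x(K, Y) = -4 - Y
(Z(-3, 2) + x(-16, 5)) + 259 = (0 + (-4 - 1*5)) + 259 = (0 + (-4 - 5)) + 259 = (0 - 9) + 259 = -9 + 259 = 250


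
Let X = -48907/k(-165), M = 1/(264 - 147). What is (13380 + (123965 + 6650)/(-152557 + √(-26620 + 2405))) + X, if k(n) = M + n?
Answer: 768010821166906097/56159347525632 - 130615*I*√24215/23273662464 ≈ 13676.0 - 0.00087331*I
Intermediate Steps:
M = 1/117 ≈ 0.0085470
k(n) = 1/117 + n
X = 5722119/19304 (X = -48907/(1/117 - 165) = -48907/(-19304/117) = -48907*(-117/19304) = 5722119/19304 ≈ 296.42)
(13380 + (123965 + 6650)/(-152557 + √(-26620 + 2405))) + X = (13380 + (123965 + 6650)/(-152557 + √(-26620 + 2405))) + 5722119/19304 = (13380 + 130615/(-152557 + √(-24215))) + 5722119/19304 = (13380 + 130615/(-152557 + I*√24215)) + 5722119/19304 = 264009639/19304 + 130615/(-152557 + I*√24215)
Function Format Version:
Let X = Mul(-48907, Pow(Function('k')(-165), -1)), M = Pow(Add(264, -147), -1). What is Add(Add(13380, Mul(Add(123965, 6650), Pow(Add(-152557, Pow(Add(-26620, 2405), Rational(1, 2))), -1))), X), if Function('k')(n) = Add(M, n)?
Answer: Add(Rational(768010821166906097, 56159347525632), Mul(Rational(-130615, 23273662464), I, Pow(24215, Rational(1, 2)))) ≈ Add(13676., Mul(-0.00087331, I))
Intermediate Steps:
M = Rational(1, 117) (M = Pow(117, -1) = Rational(1, 117) ≈ 0.0085470)
Function('k')(n) = Add(Rational(1, 117), n)
X = Rational(5722119, 19304) (X = Mul(-48907, Pow(Add(Rational(1, 117), -165), -1)) = Mul(-48907, Pow(Rational(-19304, 117), -1)) = Mul(-48907, Rational(-117, 19304)) = Rational(5722119, 19304) ≈ 296.42)
Add(Add(13380, Mul(Add(123965, 6650), Pow(Add(-152557, Pow(Add(-26620, 2405), Rational(1, 2))), -1))), X) = Add(Add(13380, Mul(Add(123965, 6650), Pow(Add(-152557, Pow(Add(-26620, 2405), Rational(1, 2))), -1))), Rational(5722119, 19304)) = Add(Add(13380, Mul(130615, Pow(Add(-152557, Pow(-24215, Rational(1, 2))), -1))), Rational(5722119, 19304)) = Add(Add(13380, Mul(130615, Pow(Add(-152557, Mul(I, Pow(24215, Rational(1, 2)))), -1))), Rational(5722119, 19304)) = Add(Rational(264009639, 19304), Mul(130615, Pow(Add(-152557, Mul(I, Pow(24215, Rational(1, 2)))), -1)))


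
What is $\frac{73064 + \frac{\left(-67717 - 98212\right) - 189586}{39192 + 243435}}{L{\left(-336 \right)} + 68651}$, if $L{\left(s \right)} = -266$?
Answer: $\frac{6883167871}{6442482465} \approx 1.0684$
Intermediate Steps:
$\frac{73064 + \frac{\left(-67717 - 98212\right) - 189586}{39192 + 243435}}{L{\left(-336 \right)} + 68651} = \frac{73064 + \frac{\left(-67717 - 98212\right) - 189586}{39192 + 243435}}{-266 + 68651} = \frac{73064 + \frac{\left(-67717 - 98212\right) - 189586}{282627}}{68385} = \left(73064 + \left(-165929 - 189586\right) \frac{1}{282627}\right) \frac{1}{68385} = \left(73064 - \frac{118505}{94209}\right) \frac{1}{68385} = \frac{6883167871}{94209} \cdot \frac{1}{68385} = \frac{6883167871}{6442482465}$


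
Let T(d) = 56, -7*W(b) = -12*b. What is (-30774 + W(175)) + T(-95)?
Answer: -30418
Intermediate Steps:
W(b) = 12*b/7 (W(b) = -(-12)*b/7 = 12*b/7)
(-30774 + W(175)) + T(-95) = (-30774 + (12/7)*175) + 56 = (-30774 + 300) + 56 = -30474 + 56 = -30418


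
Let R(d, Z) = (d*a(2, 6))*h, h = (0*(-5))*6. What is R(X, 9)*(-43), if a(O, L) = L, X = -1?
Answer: 0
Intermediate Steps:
h = 0 (h = 0*6 = 0)
R(d, Z) = 0 (R(d, Z) = (d*6)*0 = (6*d)*0 = 0)
R(X, 9)*(-43) = 0*(-43) = 0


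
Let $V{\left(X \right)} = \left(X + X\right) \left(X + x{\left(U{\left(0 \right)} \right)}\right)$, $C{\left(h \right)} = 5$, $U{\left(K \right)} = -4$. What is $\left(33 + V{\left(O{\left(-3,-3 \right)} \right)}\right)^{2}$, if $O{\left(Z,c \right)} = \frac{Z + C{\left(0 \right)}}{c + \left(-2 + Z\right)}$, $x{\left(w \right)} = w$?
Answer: $\frac{78961}{64} \approx 1233.8$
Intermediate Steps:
$O{\left(Z,c \right)} = \frac{5 + Z}{-2 + Z + c}$ ($O{\left(Z,c \right)} = \frac{Z + 5}{c + \left(-2 + Z\right)} = \frac{5 + Z}{-2 + Z + c}$)
$V{\left(X \right)} = 2 X \left(-4 + X\right)$ ($V{\left(X \right)} = \left(X + X\right) \left(X - 4\right) = 2 X \left(-4 + X\right)$)
$\left(33 + V{\left(O{\left(-3,-3 \right)} \right)}\right)^{2} = \left(33 + 2 \frac{5 - 3}{-2 - 3 - 3} \left(-4 + \frac{5 - 3}{-2 - 3 - 3}\right)\right)^{2} = \left(33 + 2 \frac{1}{-8} \cdot 2 \left(-4 + \frac{1}{-8} \cdot 2\right)\right)^{2} = \left(33 + 2 \left(\left(- \frac{1}{8}\right) 2\right) \left(-4 - \frac{1}{4}\right)\right)^{2} = \left(33 + 2 \left(- \frac{1}{4}\right) \left(-4 - \frac{1}{4}\right)\right)^{2} = \left(33 + 2 \left(- \frac{1}{4}\right) \left(- \frac{17}{4}\right)\right)^{2} = \left(33 + \frac{17}{8}\right)^{2} = \left(\frac{281}{8}\right)^{2} = \frac{78961}{64}$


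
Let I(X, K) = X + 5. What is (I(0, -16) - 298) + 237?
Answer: -56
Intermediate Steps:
I(X, K) = 5 + X
(I(0, -16) - 298) + 237 = ((5 + 0) - 298) + 237 = (5 - 298) + 237 = -293 + 237 = -56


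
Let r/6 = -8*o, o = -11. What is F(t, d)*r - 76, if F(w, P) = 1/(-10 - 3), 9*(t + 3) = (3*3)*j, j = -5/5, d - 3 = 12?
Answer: -1516/13 ≈ -116.62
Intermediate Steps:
d = 15 (d = 3 + 12 = 15)
j = -1 (j = -5*1/5 = -1)
r = 528 (r = 6*(-8*(-11)) = 6*88 = 528)
t = -4 (t = -3 + ((3*3)*(-1))/9 = -3 + (9*(-1))/9 = -3 + (1/9)*(-9) = -3 - 1 = -4)
F(w, P) = -1/13 (F(w, P) = 1/(-13) = -1/13)
F(t, d)*r - 76 = -1/13*528 - 76 = -528/13 - 76 = -1516/13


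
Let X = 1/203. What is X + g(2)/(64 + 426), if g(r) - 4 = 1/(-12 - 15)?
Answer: 4993/383670 ≈ 0.013014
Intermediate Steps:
g(r) = 107/27 (g(r) = 4 + 1/(-12 - 15) = 4 + 1/(-27) = 4 - 1/27 = 107/27)
X = 1/203 ≈ 0.0049261
X + g(2)/(64 + 426) = 1/203 + (107/27)/(64 + 426) = 1/203 + (107/27)/490 = 1/203 + (1/490)*(107/27) = 1/203 + 107/13230 = 4993/383670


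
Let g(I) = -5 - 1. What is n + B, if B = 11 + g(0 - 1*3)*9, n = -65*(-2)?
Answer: 87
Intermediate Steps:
n = 130
g(I) = -6
B = -43 (B = 11 - 6*9 = 11 - 54 = -43)
n + B = 130 - 43 = 87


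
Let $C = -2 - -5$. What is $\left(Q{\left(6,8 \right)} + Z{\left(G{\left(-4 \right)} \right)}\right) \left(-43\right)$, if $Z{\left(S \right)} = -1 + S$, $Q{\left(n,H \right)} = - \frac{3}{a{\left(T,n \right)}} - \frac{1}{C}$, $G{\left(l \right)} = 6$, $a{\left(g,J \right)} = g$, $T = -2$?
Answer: $- \frac{1591}{6} \approx -265.17$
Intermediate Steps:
$C = 3$ ($C = -2 + 5 = 3$)
$Q{\left(n,H \right)} = \frac{7}{6}$ ($Q{\left(n,H \right)} = - \frac{3}{-2} - \frac{1}{3} = \left(-3\right) \left(- \frac{1}{2}\right) - \frac{1}{3} = \frac{3}{2} - \frac{1}{3} = \frac{7}{6}$)
$\left(Q{\left(6,8 \right)} + Z{\left(G{\left(-4 \right)} \right)}\right) \left(-43\right) = \left(\frac{7}{6} + \left(-1 + 6\right)\right) \left(-43\right) = \left(\frac{7}{6} + 5\right) \left(-43\right) = \frac{37}{6} \left(-43\right) = - \frac{1591}{6}$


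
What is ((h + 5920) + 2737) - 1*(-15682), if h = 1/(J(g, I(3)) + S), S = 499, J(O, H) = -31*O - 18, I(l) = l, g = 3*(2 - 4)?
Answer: 16234114/667 ≈ 24339.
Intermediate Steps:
g = -6 (g = 3*(-2) = -6)
J(O, H) = -18 - 31*O
h = 1/667 (h = 1/((-18 - 31*(-6)) + 499) = 1/((-18 + 186) + 499) = 1/(168 + 499) = 1/667 ≈ 0.0014993)
((h + 5920) + 2737) - 1*(-15682) = ((1/667 + 5920) + 2737) - 1*(-15682) = (3948641/667 + 2737) + 15682 = 5774220/667 + 15682 = 16234114/667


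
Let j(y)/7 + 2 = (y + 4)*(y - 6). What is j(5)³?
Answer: -456533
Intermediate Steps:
j(y) = -14 + 7*(-6 + y)*(4 + y) (j(y) = -14 + 7*((y + 4)*(y - 6)) = -14 + 7*((4 + y)*(-6 + y)) = -14 + 7*((-6 + y)*(4 + y)) = -14 + 7*(-6 + y)*(4 + y))
j(5)³ = (-182 - 14*5 + 7*5²)³ = (-182 - 70 + 7*25)³ = (-182 - 70 + 175)³ = (-77)³ = -456533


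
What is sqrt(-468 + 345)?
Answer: I*sqrt(123) ≈ 11.091*I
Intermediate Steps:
sqrt(-468 + 345) = sqrt(-123) = I*sqrt(123)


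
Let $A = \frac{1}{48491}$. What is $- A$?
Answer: $- \frac{1}{48491} \approx -2.0622 \cdot 10^{-5}$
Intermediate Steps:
$A = \frac{1}{48491} \approx 2.0622 \cdot 10^{-5}$
$- A = \left(-1\right) \frac{1}{48491} = - \frac{1}{48491}$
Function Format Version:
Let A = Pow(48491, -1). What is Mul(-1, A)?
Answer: Rational(-1, 48491) ≈ -2.0622e-5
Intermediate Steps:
A = Rational(1, 48491) ≈ 2.0622e-5
Mul(-1, A) = Mul(-1, Rational(1, 48491)) = Rational(-1, 48491)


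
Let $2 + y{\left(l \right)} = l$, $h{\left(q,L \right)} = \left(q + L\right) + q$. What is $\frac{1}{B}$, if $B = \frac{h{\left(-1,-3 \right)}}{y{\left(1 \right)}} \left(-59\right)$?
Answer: $- \frac{1}{295} \approx -0.0033898$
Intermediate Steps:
$h{\left(q,L \right)} = L + 2 q$ ($h{\left(q,L \right)} = \left(L + q\right) + q = L + 2 q$)
$y{\left(l \right)} = -2 + l$
$B = -295$ ($B = \frac{-3 + 2 \left(-1\right)}{-2 + 1} \left(-59\right) = \frac{-3 - 2}{-1} \left(-59\right) = \left(-5\right) \left(-1\right) \left(-59\right) = 5 \left(-59\right) = -295$)
$\frac{1}{B} = \frac{1}{-295} = - \frac{1}{295}$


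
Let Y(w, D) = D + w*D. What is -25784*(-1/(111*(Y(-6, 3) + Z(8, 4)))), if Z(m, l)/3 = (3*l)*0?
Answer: -25784/1665 ≈ -15.486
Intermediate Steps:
Y(w, D) = D + D*w
Z(m, l) = 0 (Z(m, l) = 3*((3*l)*0) = 3*0 = 0)
-25784*(-1/(111*(Y(-6, 3) + Z(8, 4)))) = -25784*(-1/(111*(3*(1 - 6) + 0))) = -25784*(-1/(111*(3*(-5) + 0))) = -25784*(-1/(111*(-15 + 0))) = -25784/((-15*(-111))) = -25784/1665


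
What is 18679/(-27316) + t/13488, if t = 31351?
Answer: 151110391/92109552 ≈ 1.6406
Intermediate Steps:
18679/(-27316) + t/13488 = 18679/(-27316) + 31351/13488 = 18679*(-1/27316) + 31351*(1/13488) = -18679/27316 + 31351/13488 = 151110391/92109552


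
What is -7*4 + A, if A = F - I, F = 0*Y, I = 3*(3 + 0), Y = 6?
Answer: -37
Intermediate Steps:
I = 9 (I = 3*3 = 9)
F = 0 (F = 0*6 = 0)
A = -9 (A = 0 - 1*9 = 0 - 9 = -9)
-7*4 + A = -7*4 - 9 = -28 - 9 = -37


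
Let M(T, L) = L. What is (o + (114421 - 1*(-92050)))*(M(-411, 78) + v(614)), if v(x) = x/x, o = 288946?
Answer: 39137943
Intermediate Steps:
v(x) = 1
(o + (114421 - 1*(-92050)))*(M(-411, 78) + v(614)) = (288946 + (114421 - 1*(-92050)))*(78 + 1) = (288946 + (114421 + 92050))*79 = (288946 + 206471)*79 = 495417*79 = 39137943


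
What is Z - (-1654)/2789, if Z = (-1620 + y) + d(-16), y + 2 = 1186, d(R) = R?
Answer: -1258974/2789 ≈ -451.41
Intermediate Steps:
y = 1184 (y = -2 + 1186 = 1184)
Z = -452 (Z = (-1620 + 1184) - 16 = -436 - 16 = -452)
Z - (-1654)/2789 = -452 - (-1654)/2789 = -452 - 1*(-1654/2789) = -452 + 1654/2789 = -1258974/2789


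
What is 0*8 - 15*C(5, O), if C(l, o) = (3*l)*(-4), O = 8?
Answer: 900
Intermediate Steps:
C(l, o) = -12*l
0*8 - 15*C(5, O) = 0*8 - (-180)*5 = 0 - 15*(-60) = 0 + 900 = 900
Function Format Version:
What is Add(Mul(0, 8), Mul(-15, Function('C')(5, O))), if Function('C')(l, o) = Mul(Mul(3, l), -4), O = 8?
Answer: 900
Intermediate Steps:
Function('C')(l, o) = Mul(-12, l)
Add(Mul(0, 8), Mul(-15, Function('C')(5, O))) = Add(Mul(0, 8), Mul(-15, Mul(-12, 5))) = Add(0, Mul(-15, -60)) = Add(0, 900) = 900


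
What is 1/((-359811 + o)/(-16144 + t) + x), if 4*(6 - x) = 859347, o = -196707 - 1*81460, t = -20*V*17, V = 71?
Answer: -40284/8653603955 ≈ -4.6552e-6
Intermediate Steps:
t = -24140 (t = -20*71*17 = -1420*17 = -24140)
o = -278167 (o = -196707 - 81460 = -278167)
x = -859323/4 (x = 6 - 1/4*859347 = 6 - 859347/4 = -859323/4 ≈ -2.1483e+5)
1/((-359811 + o)/(-16144 + t) + x) = 1/((-359811 - 278167)/(-16144 - 24140) - 859323/4) = 1/(-637978/(-40284) - 859323/4) = 1/(-637978*(-1/40284) - 859323/4) = 1/(318989/20142 - 859323/4) = 1/(-8653603955/40284) = -40284/8653603955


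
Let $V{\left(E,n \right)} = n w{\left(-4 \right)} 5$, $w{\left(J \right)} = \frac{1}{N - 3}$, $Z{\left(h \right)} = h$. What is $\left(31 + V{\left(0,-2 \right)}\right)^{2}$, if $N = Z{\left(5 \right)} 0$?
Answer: $\frac{10609}{9} \approx 1178.8$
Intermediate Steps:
$N = 0$ ($N = 5 \cdot 0 = 0$)
$w{\left(J \right)} = - \frac{1}{3}$ ($w{\left(J \right)} = \frac{1}{0 - 3} = \frac{1}{-3} = - \frac{1}{3}$)
$V{\left(E,n \right)} = - \frac{5 n}{3}$ ($V{\left(E,n \right)} = n \left(- \frac{1}{3}\right) 5 = - \frac{n}{3} \cdot 5 = - \frac{5 n}{3}$)
$\left(31 + V{\left(0,-2 \right)}\right)^{2} = \left(31 - - \frac{10}{3}\right)^{2} = \left(31 + \frac{10}{3}\right)^{2} = \left(\frac{103}{3}\right)^{2} = \frac{10609}{9}$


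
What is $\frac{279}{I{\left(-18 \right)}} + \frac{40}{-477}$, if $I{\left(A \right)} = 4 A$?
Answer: $- \frac{15107}{3816} \approx -3.9589$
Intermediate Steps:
$\frac{279}{I{\left(-18 \right)}} + \frac{40}{-477} = \frac{279}{4 \left(-18\right)} + \frac{40}{-477} = \frac{279}{-72} + 40 \left(- \frac{1}{477}\right) = 279 \left(- \frac{1}{72}\right) - \frac{40}{477} = - \frac{31}{8} - \frac{40}{477} = - \frac{15107}{3816}$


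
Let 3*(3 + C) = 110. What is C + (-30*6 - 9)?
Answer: -466/3 ≈ -155.33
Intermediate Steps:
C = 101/3 (C = -3 + (⅓)*110 = -3 + 110/3 = 101/3 ≈ 33.667)
C + (-30*6 - 9) = 101/3 + (-30*6 - 9) = 101/3 + (-6*30 - 9) = 101/3 + (-180 - 9) = 101/3 - 189 = -466/3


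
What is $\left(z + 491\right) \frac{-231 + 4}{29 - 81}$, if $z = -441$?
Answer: $\frac{5675}{26} \approx 218.27$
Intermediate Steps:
$\left(z + 491\right) \frac{-231 + 4}{29 - 81} = \left(-441 + 491\right) \frac{-231 + 4}{29 - 81} = 50 \left(- \frac{227}{-52}\right) = 50 \left(\left(-227\right) \left(- \frac{1}{52}\right)\right) = 50 \cdot \frac{227}{52} = \frac{5675}{26}$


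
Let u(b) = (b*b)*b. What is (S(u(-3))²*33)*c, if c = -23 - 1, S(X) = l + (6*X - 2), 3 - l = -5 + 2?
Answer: -19771488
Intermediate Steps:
u(b) = b³ (u(b) = b²*b = b³)
l = 6 (l = 3 - (-5 + 2) = 3 - 1*(-3) = 3 + 3 = 6)
S(X) = 4 + 6*X (S(X) = 6 + (6*X - 2) = 6 + (-2 + 6*X) = 4 + 6*X)
c = -24
(S(u(-3))²*33)*c = ((4 + 6*(-3)³)²*33)*(-24) = ((4 + 6*(-27))²*33)*(-24) = ((4 - 162)²*33)*(-24) = ((-158)²*33)*(-24) = (24964*33)*(-24) = 823812*(-24) = -19771488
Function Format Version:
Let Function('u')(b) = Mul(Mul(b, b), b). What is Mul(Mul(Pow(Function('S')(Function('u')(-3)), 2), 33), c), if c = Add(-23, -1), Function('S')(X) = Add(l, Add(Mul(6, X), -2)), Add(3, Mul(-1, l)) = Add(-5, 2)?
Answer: -19771488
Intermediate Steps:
Function('u')(b) = Pow(b, 3) (Function('u')(b) = Mul(Pow(b, 2), b) = Pow(b, 3))
l = 6 (l = Add(3, Mul(-1, Add(-5, 2))) = Add(3, Mul(-1, -3)) = Add(3, 3) = 6)
Function('S')(X) = Add(4, Mul(6, X)) (Function('S')(X) = Add(6, Add(Mul(6, X), -2)) = Add(6, Add(-2, Mul(6, X))) = Add(4, Mul(6, X)))
c = -24
Mul(Mul(Pow(Function('S')(Function('u')(-3)), 2), 33), c) = Mul(Mul(Pow(Add(4, Mul(6, Pow(-3, 3))), 2), 33), -24) = Mul(Mul(Pow(Add(4, Mul(6, -27)), 2), 33), -24) = Mul(Mul(Pow(Add(4, -162), 2), 33), -24) = Mul(Mul(Pow(-158, 2), 33), -24) = Mul(Mul(24964, 33), -24) = Mul(823812, -24) = -19771488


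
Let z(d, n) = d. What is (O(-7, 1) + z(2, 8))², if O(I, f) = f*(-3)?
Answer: 1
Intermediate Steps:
O(I, f) = -3*f
(O(-7, 1) + z(2, 8))² = (-3*1 + 2)² = (-3 + 2)² = (-1)² = 1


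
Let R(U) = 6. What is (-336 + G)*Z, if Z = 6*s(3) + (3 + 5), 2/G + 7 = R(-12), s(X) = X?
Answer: -8788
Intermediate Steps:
G = -2 (G = 2/(-7 + 6) = 2/(-1) = 2*(-1) = -2)
Z = 26 (Z = 6*3 + (3 + 5) = 18 + 8 = 26)
(-336 + G)*Z = (-336 - 2)*26 = -338*26 = -8788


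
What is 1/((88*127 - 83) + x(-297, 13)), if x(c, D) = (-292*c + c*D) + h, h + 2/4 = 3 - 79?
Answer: 2/187759 ≈ 1.0652e-5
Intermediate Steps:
h = -153/2 (h = -1/2 + (3 - 79) = -1/2 - 76 = -153/2 ≈ -76.500)
x(c, D) = -153/2 - 292*c + D*c (x(c, D) = (-292*c + c*D) - 153/2 = (-292*c + D*c) - 153/2 = -153/2 - 292*c + D*c)
1/((88*127 - 83) + x(-297, 13)) = 1/((88*127 - 83) + (-153/2 - 292*(-297) + 13*(-297))) = 1/((11176 - 83) + (-153/2 + 86724 - 3861)) = 1/(11093 + 165573/2) = 1/(187759/2) = 2/187759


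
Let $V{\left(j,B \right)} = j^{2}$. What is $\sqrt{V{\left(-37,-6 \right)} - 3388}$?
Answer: $i \sqrt{2019} \approx 44.933 i$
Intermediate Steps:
$\sqrt{V{\left(-37,-6 \right)} - 3388} = \sqrt{\left(-37\right)^{2} - 3388} = \sqrt{1369 - 3388} = \sqrt{-2019} = i \sqrt{2019}$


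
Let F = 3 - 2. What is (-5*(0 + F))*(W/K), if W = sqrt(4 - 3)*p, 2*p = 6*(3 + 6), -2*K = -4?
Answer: -135/2 ≈ -67.500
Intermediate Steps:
K = 2 (K = -1/2*(-4) = 2)
F = 1
p = 27 (p = (6*(3 + 6))/2 = (6*9)/2 = (1/2)*54 = 27)
W = 27 (W = sqrt(4 - 3)*27 = sqrt(1)*27 = 1*27 = 27)
(-5*(0 + F))*(W/K) = (-5*(0 + 1))*(27/2) = (-5*1)*(27*(1/2)) = -5*27/2 = -135/2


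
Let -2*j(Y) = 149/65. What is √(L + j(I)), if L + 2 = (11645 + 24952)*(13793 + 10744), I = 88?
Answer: √15175871900930/130 ≈ 29966.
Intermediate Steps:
j(Y) = -149/130 (j(Y) = -149/(2*65) = -½*149/65 = -149/130)
L = 897980587 (L = -2 + (11645 + 24952)*(13793 + 10744) = -2 + 36597*24537 = -2 + 897980589 = 897980587)
√(L + j(I)) = √(897980587 - 149/130) = √(116737476161/130) = √15175871900930/130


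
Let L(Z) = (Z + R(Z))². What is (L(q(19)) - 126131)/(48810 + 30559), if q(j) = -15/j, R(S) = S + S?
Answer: -45531266/28652209 ≈ -1.5891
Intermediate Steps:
R(S) = 2*S
L(Z) = 9*Z² (L(Z) = (Z + 2*Z)² = (3*Z)² = 9*Z²)
(L(q(19)) - 126131)/(48810 + 30559) = (9*(-15/19)² - 126131)/(48810 + 30559) = (9*(-15*1/19)² - 126131)/79369 = (9*(-15/19)² - 126131)*(1/79369) = (9*(225/361) - 126131)*(1/79369) = (2025/361 - 126131)*(1/79369) = -45531266/361*1/79369 = -45531266/28652209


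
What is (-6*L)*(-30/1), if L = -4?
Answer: -720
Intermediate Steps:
(-6*L)*(-30/1) = (-6*(-4))*(-30/1) = 24*(-30*1) = 24*(-30) = -720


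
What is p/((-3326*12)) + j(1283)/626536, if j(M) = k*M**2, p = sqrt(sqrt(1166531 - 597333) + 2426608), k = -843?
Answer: -1387653027/626536 - sqrt(2426608 + sqrt(569198))/39912 ≈ -2214.8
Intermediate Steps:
p = sqrt(2426608 + sqrt(569198)) (p = sqrt(sqrt(569198) + 2426608) = sqrt(2426608 + sqrt(569198)) ≈ 1558.0)
j(M) = -843*M**2
p/((-3326*12)) + j(1283)/626536 = sqrt(2426608 + sqrt(569198))/((-3326*12)) - 843*1283**2/626536 = sqrt(2426608 + sqrt(569198))/(-39912) - 843*1646089*(1/626536) = sqrt(2426608 + sqrt(569198))*(-1/39912) - 1387653027*1/626536 = -sqrt(2426608 + sqrt(569198))/39912 - 1387653027/626536 = -1387653027/626536 - sqrt(2426608 + sqrt(569198))/39912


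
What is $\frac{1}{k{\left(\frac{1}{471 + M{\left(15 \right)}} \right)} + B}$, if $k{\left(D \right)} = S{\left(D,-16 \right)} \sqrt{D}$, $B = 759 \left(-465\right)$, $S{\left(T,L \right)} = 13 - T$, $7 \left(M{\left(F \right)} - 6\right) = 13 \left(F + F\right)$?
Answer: $- \frac{3660175203860043}{1291803935571055198945} - \frac{36148926 \sqrt{26103}}{1291803935571055198945} \approx -2.8334 \cdot 10^{-6}$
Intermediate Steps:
$M{\left(F \right)} = 6 + \frac{26 F}{7}$ ($M{\left(F \right)} = 6 + \frac{13 \left(F + F\right)}{7} = 6 + \frac{13 \cdot 2 F}{7} = 6 + \frac{26 F}{7}$)
$B = -352935$
$k{\left(D \right)} = \sqrt{D} \left(13 - D\right)$ ($k{\left(D \right)} = \left(13 - D\right) \sqrt{D} = \sqrt{D} \left(13 - D\right)$)
$\frac{1}{k{\left(\frac{1}{471 + M{\left(15 \right)}} \right)} + B} = \frac{1}{\sqrt{\frac{1}{471 + \left(6 + \frac{26}{7} \cdot 15\right)}} \left(13 - \frac{1}{471 + \left(6 + \frac{26}{7} \cdot 15\right)}\right) - 352935} = \frac{1}{\sqrt{\frac{1}{471 + \left(6 + \frac{390}{7}\right)}} \left(13 - \frac{1}{471 + \left(6 + \frac{390}{7}\right)}\right) - 352935} = \frac{1}{\sqrt{\frac{1}{471 + \frac{432}{7}}} \left(13 - \frac{1}{471 + \frac{432}{7}}\right) - 352935} = \frac{1}{\sqrt{\frac{1}{\frac{3729}{7}}} \left(13 - \frac{1}{\frac{3729}{7}}\right) - 352935} = \frac{1}{\sqrt{\frac{7}{3729}} \left(13 - \frac{7}{3729}\right) - 352935} = \frac{1}{\frac{\sqrt{26103}}{3729} \left(13 - \frac{7}{3729}\right) - 352935} = \frac{1}{\frac{\sqrt{26103}}{3729} \cdot \frac{48470}{3729} - 352935} = \frac{1}{\frac{48470 \sqrt{26103}}{13905441} - 352935} = \frac{1}{-352935 + \frac{48470 \sqrt{26103}}{13905441}}$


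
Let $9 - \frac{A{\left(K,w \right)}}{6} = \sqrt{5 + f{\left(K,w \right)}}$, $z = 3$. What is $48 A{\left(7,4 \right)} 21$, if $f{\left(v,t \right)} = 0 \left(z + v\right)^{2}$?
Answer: $54432 - 6048 \sqrt{5} \approx 40908.0$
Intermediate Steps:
$f{\left(v,t \right)} = 0$ ($f{\left(v,t \right)} = 0 \left(3 + v\right)^{2} = 0$)
$A{\left(K,w \right)} = 54 - 6 \sqrt{5}$ ($A{\left(K,w \right)} = 54 - 6 \sqrt{5 + 0} = 54 - 6 \sqrt{5}$)
$48 A{\left(7,4 \right)} 21 = 48 \left(54 - 6 \sqrt{5}\right) 21 = \left(2592 - 288 \sqrt{5}\right) 21 = 54432 - 6048 \sqrt{5}$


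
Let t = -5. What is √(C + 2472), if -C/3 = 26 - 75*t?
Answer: 3*√141 ≈ 35.623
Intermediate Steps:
C = -1203 (C = -3*(26 - 75*(-5)) = -3*(26 - 25*(-15)) = -3*(26 + 375) = -3*401 = -1203)
√(C + 2472) = √(-1203 + 2472) = √1269 = 3*√141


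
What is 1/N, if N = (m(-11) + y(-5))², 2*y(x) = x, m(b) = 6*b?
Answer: 4/18769 ≈ 0.00021312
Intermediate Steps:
y(x) = x/2
N = 18769/4 (N = (6*(-11) + (½)*(-5))² = (-66 - 5/2)² = (-137/2)² = 18769/4 ≈ 4692.3)
1/N = 1/(18769/4) = 4/18769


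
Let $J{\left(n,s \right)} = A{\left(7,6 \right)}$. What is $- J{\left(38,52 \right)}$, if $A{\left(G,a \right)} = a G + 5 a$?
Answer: $-72$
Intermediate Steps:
$A{\left(G,a \right)} = 5 a + G a$ ($A{\left(G,a \right)} = G a + 5 a = 5 a + G a$)
$J{\left(n,s \right)} = 72$ ($J{\left(n,s \right)} = 6 \left(5 + 7\right) = 6 \cdot 12 = 72$)
$- J{\left(38,52 \right)} = \left(-1\right) 72 = -72$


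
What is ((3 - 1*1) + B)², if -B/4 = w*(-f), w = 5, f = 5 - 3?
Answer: 1764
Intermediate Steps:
f = 2
B = 40 (B = -20*(-1*2) = -20*(-2) = -4*(-10) = 40)
((3 - 1*1) + B)² = ((3 - 1*1) + 40)² = ((3 - 1) + 40)² = (2 + 40)² = 42² = 1764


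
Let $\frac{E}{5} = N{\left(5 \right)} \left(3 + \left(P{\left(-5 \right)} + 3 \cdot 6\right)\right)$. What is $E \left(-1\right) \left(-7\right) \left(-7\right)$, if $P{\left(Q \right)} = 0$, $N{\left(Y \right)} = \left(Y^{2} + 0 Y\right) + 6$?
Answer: $-159495$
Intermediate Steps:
$N{\left(Y \right)} = 6 + Y^{2}$ ($N{\left(Y \right)} = \left(Y^{2} + 0\right) + 6 = Y^{2} + 6 = 6 + Y^{2}$)
$E = 3255$ ($E = 5 \left(6 + 5^{2}\right) \left(3 + \left(0 + 3 \cdot 6\right)\right) = 5 \left(6 + 25\right) \left(3 + \left(0 + 18\right)\right) = 5 \cdot 31 \left(3 + 18\right) = 5 \cdot 31 \cdot 21 = 5 \cdot 651 = 3255$)
$E \left(-1\right) \left(-7\right) \left(-7\right) = 3255 \left(-1\right) \left(-7\right) \left(-7\right) = 3255 \cdot 7 \left(-7\right) = 3255 \left(-49\right) = -159495$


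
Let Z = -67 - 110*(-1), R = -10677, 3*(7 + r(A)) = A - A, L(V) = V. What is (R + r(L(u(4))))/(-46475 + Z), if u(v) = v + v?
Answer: 2671/11608 ≈ 0.23010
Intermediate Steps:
u(v) = 2*v
r(A) = -7 (r(A) = -7 + (A - A)/3 = -7 + (⅓)*0 = -7 + 0 = -7)
Z = 43 (Z = -67 + 110 = 43)
(R + r(L(u(4))))/(-46475 + Z) = (-10677 - 7)/(-46475 + 43) = -10684/(-46432) = -10684*(-1/46432) = 2671/11608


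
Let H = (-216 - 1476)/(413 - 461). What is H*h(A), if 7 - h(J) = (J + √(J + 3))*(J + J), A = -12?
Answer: -39621/4 + 2538*I ≈ -9905.3 + 2538.0*I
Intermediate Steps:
h(J) = 7 - 2*J*(J + √(3 + J)) (h(J) = 7 - (J + √(J + 3))*(J + J) = 7 - (J + √(3 + J))*2*J = 7 - 2*J*(J + √(3 + J)))
H = 141/4 (H = -1692/(-48) = -1692*(-1/48) = 141/4 ≈ 35.250)
H*h(A) = 141*(7 - 2*(-12)² - 2*(-12)*√(3 - 12))/4 = 141*(7 - 2*144 - 2*(-12)*√(-9))/4 = 141*(7 - 288 - 2*(-12)*3*I)/4 = 141*(7 - 288 + 72*I)/4 = 141*(-281 + 72*I)/4 = -39621/4 + 2538*I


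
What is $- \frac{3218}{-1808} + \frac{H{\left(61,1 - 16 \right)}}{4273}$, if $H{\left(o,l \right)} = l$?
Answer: $\frac{6861697}{3862792} \approx 1.7764$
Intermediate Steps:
$- \frac{3218}{-1808} + \frac{H{\left(61,1 - 16 \right)}}{4273} = - \frac{3218}{-1808} + \frac{1 - 16}{4273} = \left(-3218\right) \left(- \frac{1}{1808}\right) + \left(1 - 16\right) \frac{1}{4273} = \frac{1609}{904} - \frac{15}{4273} = \frac{6861697}{3862792}$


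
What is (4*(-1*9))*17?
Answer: -612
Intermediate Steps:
(4*(-1*9))*17 = (4*(-9))*17 = -36*17 = -612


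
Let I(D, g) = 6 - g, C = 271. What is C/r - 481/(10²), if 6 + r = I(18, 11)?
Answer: -32391/1100 ≈ -29.446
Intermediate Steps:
r = -11 (r = -6 + (6 - 1*11) = -6 + (6 - 11) = -6 - 5 = -11)
C/r - 481/(10²) = 271/(-11) - 481/(10²) = 271*(-1/11) - 481/100 = -271/11 - 481*1/100 = -271/11 - 481/100 = -32391/1100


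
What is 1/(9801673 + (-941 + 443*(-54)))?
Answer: 1/9776810 ≈ 1.0228e-7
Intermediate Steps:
1/(9801673 + (-941 + 443*(-54))) = 1/(9801673 + (-941 - 23922)) = 1/(9801673 - 24863) = 1/9776810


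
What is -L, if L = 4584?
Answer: -4584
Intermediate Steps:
-L = -1*4584 = -4584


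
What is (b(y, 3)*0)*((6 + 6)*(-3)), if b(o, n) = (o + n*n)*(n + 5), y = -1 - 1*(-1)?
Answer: 0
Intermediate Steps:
y = 0 (y = -1 + 1 = 0)
b(o, n) = (5 + n)*(o + n²) (b(o, n) = (o + n²)*(5 + n) = (5 + n)*(o + n²))
(b(y, 3)*0)*((6 + 6)*(-3)) = ((3³ + 5*0 + 5*3² + 3*0)*0)*((6 + 6)*(-3)) = ((27 + 0 + 5*9 + 0)*0)*(12*(-3)) = ((27 + 0 + 45 + 0)*0)*(-36) = (72*0)*(-36) = 0*(-36) = 0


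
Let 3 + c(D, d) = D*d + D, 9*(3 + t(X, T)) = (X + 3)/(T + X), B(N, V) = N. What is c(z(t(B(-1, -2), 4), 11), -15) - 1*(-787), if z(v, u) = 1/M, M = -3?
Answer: 2366/3 ≈ 788.67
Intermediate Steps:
t(X, T) = -3 + (3 + X)/(9*(T + X)) (t(X, T) = -3 + ((X + 3)/(T + X))/9 = -3 + ((3 + X)/(T + X))/9 = -3 + (3 + X)/(9*(T + X)))
z(v, u) = -⅓ (z(v, u) = 1/(-3) = -⅓)
c(D, d) = -3 + D + D*d (c(D, d) = -3 + (D*d + D) = -3 + (D + D*d) = -3 + D + D*d)
c(z(t(B(-1, -2), 4), 11), -15) - 1*(-787) = (-3 - ⅓ - ⅓*(-15)) - 1*(-787) = (-3 - ⅓ + 5) + 787 = 5/3 + 787 = 2366/3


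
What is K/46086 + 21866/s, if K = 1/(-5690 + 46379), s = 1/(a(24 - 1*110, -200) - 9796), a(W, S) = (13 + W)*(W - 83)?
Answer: 104188561233280525/1875193254 ≈ 5.5561e+7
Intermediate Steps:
a(W, S) = (-83 + W)*(13 + W) (a(W, S) = (13 + W)*(-83 + W) = (-83 + W)*(13 + W))
s = 1/2541 (s = 1/((-1079 + (24 - 1*110)² - 70*(24 - 1*110)) - 9796) = 1/((-1079 + (24 - 110)² - 70*(24 - 110)) - 9796) = 1/((-1079 + (-86)² - 70*(-86)) - 9796) = 1/((-1079 + 7396 + 6020) - 9796) = 1/(12337 - 9796) = 1/2541 ≈ 0.00039355)
K = 1/40689 ≈ 2.4577e-5
K/46086 + 21866/s = (1/40689)/46086 + 21866/(1/2541) = (1/40689)*(1/46086) + 21866*2541 = 1/1875193254 + 55561506 = 104188561233280525/1875193254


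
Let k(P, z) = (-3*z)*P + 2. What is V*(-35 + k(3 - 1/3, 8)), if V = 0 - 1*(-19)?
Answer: -1843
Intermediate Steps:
k(P, z) = 2 - 3*P*z (k(P, z) = -3*P*z + 2 = 2 - 3*P*z)
V = 19 (V = 0 + 19 = 19)
V*(-35 + k(3 - 1/3, 8)) = 19*(-35 + (2 - 3*(3 - 1/3)*8)) = 19*(-35 + (2 - 3*(3 - 1*⅓)*8)) = 19*(-35 + (2 - 3*(3 - ⅓)*8)) = 19*(-35 + (2 - 3*8/3*8)) = 19*(-35 + (2 - 64)) = 19*(-35 - 62) = 19*(-97) = -1843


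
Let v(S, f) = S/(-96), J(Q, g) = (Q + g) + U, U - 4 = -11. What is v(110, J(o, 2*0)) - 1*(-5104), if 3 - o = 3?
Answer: 244937/48 ≈ 5102.9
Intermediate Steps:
o = 0 (o = 3 - 1*3 = 3 - 3 = 0)
U = -7 (U = 4 - 11 = -7)
J(Q, g) = -7 + Q + g (J(Q, g) = (Q + g) - 7 = -7 + Q + g)
v(S, f) = -S/96 (v(S, f) = S*(-1/96) = -S/96)
v(110, J(o, 2*0)) - 1*(-5104) = -1/96*110 - 1*(-5104) = -55/48 + 5104 = 244937/48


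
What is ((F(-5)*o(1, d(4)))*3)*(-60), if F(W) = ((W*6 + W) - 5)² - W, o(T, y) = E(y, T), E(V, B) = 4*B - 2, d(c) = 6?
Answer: -577800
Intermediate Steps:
E(V, B) = -2 + 4*B
o(T, y) = -2 + 4*T
F(W) = (-5 + 7*W)² - W (F(W) = ((6*W + W) - 5)² - W = (7*W - 5)² - W = (-5 + 7*W)² - W)
((F(-5)*o(1, d(4)))*3)*(-60) = ((((-5 + 7*(-5))² - 1*(-5))*(-2 + 4*1))*3)*(-60) = ((((-5 - 35)² + 5)*(-2 + 4))*3)*(-60) = ((((-40)² + 5)*2)*3)*(-60) = (((1600 + 5)*2)*3)*(-60) = ((1605*2)*3)*(-60) = (3210*3)*(-60) = 9630*(-60) = -577800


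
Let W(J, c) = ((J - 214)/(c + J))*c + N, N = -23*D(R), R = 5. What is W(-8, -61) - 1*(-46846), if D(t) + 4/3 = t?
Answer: 3213013/69 ≈ 46565.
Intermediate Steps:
D(t) = -4/3 + t
N = -253/3 (N = -23*(-4/3 + 5) = -23*11/3 = -253/3 ≈ -84.333)
W(J, c) = -253/3 + c*(-214 + J)/(J + c) (W(J, c) = ((J - 214)/(c + J))*c - 253/3 = ((-214 + J)/(J + c))*c - 253/3 = c*(-214 + J)/(J + c) - 253/3 = -253/3 + c*(-214 + J)/(J + c))
W(-8, -61) - 1*(-46846) = (-895/3*(-61) - 253/3*(-8) - 8*(-61))/(-8 - 61) - 1*(-46846) = (54595/3 + 2024/3 + 488)/(-69) + 46846 = -1/69*19361 + 46846 = -19361/69 + 46846 = 3213013/69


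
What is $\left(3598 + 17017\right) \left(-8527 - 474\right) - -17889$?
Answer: $-185537726$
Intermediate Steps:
$\left(3598 + 17017\right) \left(-8527 - 474\right) - -17889 = 20615 \left(-9001\right) + 17889 = -185555615 + 17889 = -185537726$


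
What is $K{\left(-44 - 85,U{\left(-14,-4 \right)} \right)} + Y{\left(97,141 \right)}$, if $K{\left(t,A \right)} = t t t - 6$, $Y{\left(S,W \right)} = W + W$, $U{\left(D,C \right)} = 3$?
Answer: $-2146413$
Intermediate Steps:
$Y{\left(S,W \right)} = 2 W$
$K{\left(t,A \right)} = -6 + t^{3}$ ($K{\left(t,A \right)} = t^{2} t - 6 = t^{3} - 6 = -6 + t^{3}$)
$K{\left(-44 - 85,U{\left(-14,-4 \right)} \right)} + Y{\left(97,141 \right)} = \left(-6 + \left(-44 - 85\right)^{3}\right) + 2 \cdot 141 = \left(-6 + \left(-129\right)^{3}\right) + 282 = \left(-6 - 2146689\right) + 282 = -2146695 + 282 = -2146413$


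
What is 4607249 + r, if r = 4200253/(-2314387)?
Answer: 10662952991110/2314387 ≈ 4.6072e+6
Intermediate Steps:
r = -4200253/2314387 (r = 4200253*(-1/2314387) = -4200253/2314387 ≈ -1.8148)
4607249 + r = 4607249 - 4200253/2314387 = 10662952991110/2314387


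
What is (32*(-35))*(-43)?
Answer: 48160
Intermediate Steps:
(32*(-35))*(-43) = -1120*(-43) = 48160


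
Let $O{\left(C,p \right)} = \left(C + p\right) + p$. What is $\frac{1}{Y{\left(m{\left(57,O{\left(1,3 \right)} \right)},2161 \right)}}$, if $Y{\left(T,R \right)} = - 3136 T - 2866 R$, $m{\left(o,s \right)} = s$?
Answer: $- \frac{1}{6215378} \approx -1.6089 \cdot 10^{-7}$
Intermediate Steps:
$O{\left(C,p \right)} = C + 2 p$
$\frac{1}{Y{\left(m{\left(57,O{\left(1,3 \right)} \right)},2161 \right)}} = \frac{1}{- 3136 \left(1 + 2 \cdot 3\right) - 6193426} = \frac{1}{- 3136 \left(1 + 6\right) - 6193426} = \frac{1}{\left(-3136\right) 7 - 6193426} = \frac{1}{-21952 - 6193426} = \frac{1}{-6215378} = - \frac{1}{6215378}$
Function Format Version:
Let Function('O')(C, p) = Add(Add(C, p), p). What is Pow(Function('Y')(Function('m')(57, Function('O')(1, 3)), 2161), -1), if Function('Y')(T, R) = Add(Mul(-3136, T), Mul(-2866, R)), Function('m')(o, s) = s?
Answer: Rational(-1, 6215378) ≈ -1.6089e-7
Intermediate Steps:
Function('O')(C, p) = Add(C, Mul(2, p))
Pow(Function('Y')(Function('m')(57, Function('O')(1, 3)), 2161), -1) = Pow(Add(Mul(-3136, Add(1, Mul(2, 3))), Mul(-2866, 2161)), -1) = Pow(Add(Mul(-3136, Add(1, 6)), -6193426), -1) = Pow(Add(Mul(-3136, 7), -6193426), -1) = Pow(Add(-21952, -6193426), -1) = Pow(-6215378, -1) = Rational(-1, 6215378)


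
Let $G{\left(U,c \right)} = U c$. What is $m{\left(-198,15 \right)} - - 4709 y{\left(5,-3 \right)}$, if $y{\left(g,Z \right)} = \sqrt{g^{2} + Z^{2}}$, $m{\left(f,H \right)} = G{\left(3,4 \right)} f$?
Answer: $-2376 + 4709 \sqrt{34} \approx 25082.0$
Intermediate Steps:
$m{\left(f,H \right)} = 12 f$ ($m{\left(f,H \right)} = 3 \cdot 4 f = 12 f$)
$y{\left(g,Z \right)} = \sqrt{Z^{2} + g^{2}}$
$m{\left(-198,15 \right)} - - 4709 y{\left(5,-3 \right)} = 12 \left(-198\right) - - 4709 \sqrt{\left(-3\right)^{2} + 5^{2}} = -2376 - - 4709 \sqrt{9 + 25} = -2376 - - 4709 \sqrt{34} = -2376 + 4709 \sqrt{34}$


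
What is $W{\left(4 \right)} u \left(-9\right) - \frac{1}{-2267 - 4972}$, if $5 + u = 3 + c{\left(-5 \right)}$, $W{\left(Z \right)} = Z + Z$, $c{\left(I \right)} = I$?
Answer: $\frac{3648457}{7239} \approx 504.0$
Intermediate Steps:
$W{\left(Z \right)} = 2 Z$
$u = -7$ ($u = -5 + \left(3 - 5\right) = -5 - 2 = -7$)
$W{\left(4 \right)} u \left(-9\right) - \frac{1}{-2267 - 4972} = 2 \cdot 4 \left(-7\right) \left(-9\right) - \frac{1}{-2267 - 4972} = 8 \left(-7\right) \left(-9\right) - \frac{1}{-7239} = \left(-56\right) \left(-9\right) - - \frac{1}{7239} = 504 + \frac{1}{7239} = \frac{3648457}{7239}$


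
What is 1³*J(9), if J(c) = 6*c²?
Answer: 486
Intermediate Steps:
1³*J(9) = 1³*(6*9²) = 1*(6*81) = 1*486 = 486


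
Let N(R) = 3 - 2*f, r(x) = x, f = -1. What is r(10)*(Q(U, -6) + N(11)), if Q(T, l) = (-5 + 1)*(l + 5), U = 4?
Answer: 90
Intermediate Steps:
Q(T, l) = -20 - 4*l (Q(T, l) = -4*(5 + l) = -20 - 4*l)
N(R) = 5 (N(R) = 3 - 2*(-1) = 3 + 2 = 5)
r(10)*(Q(U, -6) + N(11)) = 10*((-20 - 4*(-6)) + 5) = 10*((-20 + 24) + 5) = 10*(4 + 5) = 10*9 = 90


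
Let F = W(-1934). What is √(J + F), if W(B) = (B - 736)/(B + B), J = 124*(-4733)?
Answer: I*√2195182431662/1934 ≈ 766.09*I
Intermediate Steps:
J = -586892
W(B) = (-736 + B)/(2*B) (W(B) = (-736 + B)/((2*B)) = (-736 + B)*(1/(2*B)) = (-736 + B)/(2*B))
F = 1335/1934 (F = (½)*(-736 - 1934)/(-1934) = (½)*(-1/1934)*(-2670) = 1335/1934 ≈ 0.69028)
√(J + F) = √(-586892 + 1335/1934) = √(-1135047793/1934) = I*√2195182431662/1934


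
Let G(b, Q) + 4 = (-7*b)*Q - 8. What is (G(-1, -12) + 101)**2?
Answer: 25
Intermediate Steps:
G(b, Q) = -12 - 7*Q*b (G(b, Q) = -4 + ((-7*b)*Q - 8) = -4 + (-7*Q*b - 8) = -4 + (-8 - 7*Q*b) = -12 - 7*Q*b)
(G(-1, -12) + 101)**2 = ((-12 - 7*(-12)*(-1)) + 101)**2 = ((-12 - 84) + 101)**2 = (-96 + 101)**2 = 5**2 = 25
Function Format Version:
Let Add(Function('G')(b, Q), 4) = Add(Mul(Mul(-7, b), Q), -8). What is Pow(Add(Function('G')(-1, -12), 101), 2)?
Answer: 25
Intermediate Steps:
Function('G')(b, Q) = Add(-12, Mul(-7, Q, b)) (Function('G')(b, Q) = Add(-4, Add(Mul(Mul(-7, b), Q), -8)) = Add(-4, Add(Mul(-7, Q, b), -8)) = Add(-4, Add(-8, Mul(-7, Q, b))) = Add(-12, Mul(-7, Q, b)))
Pow(Add(Function('G')(-1, -12), 101), 2) = Pow(Add(Add(-12, Mul(-7, -12, -1)), 101), 2) = Pow(Add(Add(-12, -84), 101), 2) = Pow(Add(-96, 101), 2) = Pow(5, 2) = 25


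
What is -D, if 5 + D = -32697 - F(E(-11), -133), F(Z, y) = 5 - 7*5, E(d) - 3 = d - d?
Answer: 32672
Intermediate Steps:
E(d) = 3 (E(d) = 3 + (d - d) = 3 + 0 = 3)
F(Z, y) = -30 (F(Z, y) = 5 - 35 = -30)
D = -32672 (D = -5 + (-32697 - 1*(-30)) = -5 + (-32697 + 30) = -5 - 32667 = -32672)
-D = -1*(-32672) = 32672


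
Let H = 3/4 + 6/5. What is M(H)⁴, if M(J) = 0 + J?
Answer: 2313441/160000 ≈ 14.459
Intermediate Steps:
H = 39/20 (H = 3*(¼) + 6*(⅕) = ¾ + 6/5 = 39/20 ≈ 1.9500)
M(J) = J
M(H)⁴ = (39/20)⁴ = 2313441/160000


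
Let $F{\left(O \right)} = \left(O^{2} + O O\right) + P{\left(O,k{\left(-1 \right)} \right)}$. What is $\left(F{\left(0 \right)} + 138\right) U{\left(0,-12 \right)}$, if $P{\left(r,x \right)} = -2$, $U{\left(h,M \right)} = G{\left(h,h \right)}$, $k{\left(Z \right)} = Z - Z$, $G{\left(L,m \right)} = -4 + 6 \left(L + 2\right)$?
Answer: $1088$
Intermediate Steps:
$G{\left(L,m \right)} = 8 + 6 L$ ($G{\left(L,m \right)} = -4 + 6 \left(2 + L\right) = -4 + \left(12 + 6 L\right) = 8 + 6 L$)
$k{\left(Z \right)} = 0$
$U{\left(h,M \right)} = 8 + 6 h$
$F{\left(O \right)} = -2 + 2 O^{2}$ ($F{\left(O \right)} = \left(O^{2} + O O\right) - 2 = \left(O^{2} + O^{2}\right) - 2 = 2 O^{2} - 2 = -2 + 2 O^{2}$)
$\left(F{\left(0 \right)} + 138\right) U{\left(0,-12 \right)} = \left(\left(-2 + 2 \cdot 0^{2}\right) + 138\right) \left(8 + 6 \cdot 0\right) = \left(\left(-2 + 2 \cdot 0\right) + 138\right) \left(8 + 0\right) = \left(\left(-2 + 0\right) + 138\right) 8 = \left(-2 + 138\right) 8 = 136 \cdot 8 = 1088$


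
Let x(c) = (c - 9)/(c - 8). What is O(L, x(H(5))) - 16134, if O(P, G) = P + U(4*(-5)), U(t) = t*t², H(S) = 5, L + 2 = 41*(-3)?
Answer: -24259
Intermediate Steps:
L = -125 (L = -2 + 41*(-3) = -2 - 123 = -125)
U(t) = t³
x(c) = (-9 + c)/(-8 + c)
O(P, G) = -8000 + P (O(P, G) = P + (4*(-5))³ = P + (-20)³ = P - 8000 = -8000 + P)
O(L, x(H(5))) - 16134 = (-8000 - 125) - 16134 = -8125 - 16134 = -24259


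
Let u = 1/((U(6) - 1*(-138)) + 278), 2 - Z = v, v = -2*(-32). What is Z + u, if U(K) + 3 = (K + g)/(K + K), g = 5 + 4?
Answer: -102730/1657 ≈ -61.998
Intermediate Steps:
g = 9
U(K) = -3 + (9 + K)/(2*K) (U(K) = -3 + (K + 9)/(K + K) = -3 + (9 + K)/((2*K)) = -3 + (9 + K)*(1/(2*K)) = -3 + (9 + K)/(2*K))
v = 64
Z = -62 (Z = 2 - 1*64 = 2 - 64 = -62)
u = 4/1657 (u = 1/(((½)*(9 - 5*6)/6 - 1*(-138)) + 278) = 1/(((½)*(⅙)*(9 - 30) + 138) + 278) = 1/(((½)*(⅙)*(-21) + 138) + 278) = 1/((-7/4 + 138) + 278) = 1/(545/4 + 278) = 1/(1657/4) = 4/1657 ≈ 0.0024140)
Z + u = -62 + 4/1657 = -102730/1657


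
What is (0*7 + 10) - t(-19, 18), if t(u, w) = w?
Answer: -8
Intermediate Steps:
(0*7 + 10) - t(-19, 18) = (0*7 + 10) - 1*18 = (0 + 10) - 18 = 10 - 18 = -8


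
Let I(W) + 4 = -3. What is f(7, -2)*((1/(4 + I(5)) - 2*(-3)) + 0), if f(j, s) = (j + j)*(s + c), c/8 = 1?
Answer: 476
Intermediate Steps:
I(W) = -7 (I(W) = -4 - 3 = -7)
c = 8 (c = 8*1 = 8)
f(j, s) = 2*j*(8 + s) (f(j, s) = (j + j)*(s + 8) = (2*j)*(8 + s) = 2*j*(8 + s))
f(7, -2)*((1/(4 + I(5)) - 2*(-3)) + 0) = (2*7*(8 - 2))*((1/(4 - 7) - 2*(-3)) + 0) = (2*7*6)*((1/(-3) + 6) + 0) = 84*((-⅓ + 6) + 0) = 84*(17/3 + 0) = 84*(17/3) = 476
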